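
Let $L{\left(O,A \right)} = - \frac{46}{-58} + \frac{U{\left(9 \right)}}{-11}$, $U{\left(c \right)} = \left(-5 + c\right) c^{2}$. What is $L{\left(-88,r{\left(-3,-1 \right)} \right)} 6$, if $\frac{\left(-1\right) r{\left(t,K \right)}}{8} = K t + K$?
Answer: $- \frac{54858}{319} \approx -171.97$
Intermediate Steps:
$r{\left(t,K \right)} = - 8 K - 8 K t$ ($r{\left(t,K \right)} = - 8 \left(K t + K\right) = - 8 \left(K + K t\right) = - 8 K - 8 K t$)
$U{\left(c \right)} = c^{2} \left(-5 + c\right)$
$L{\left(O,A \right)} = - \frac{9143}{319}$ ($L{\left(O,A \right)} = - \frac{46}{-58} + \frac{9^{2} \left(-5 + 9\right)}{-11} = \left(-46\right) \left(- \frac{1}{58}\right) + 81 \cdot 4 \left(- \frac{1}{11}\right) = \frac{23}{29} + 324 \left(- \frac{1}{11}\right) = \frac{23}{29} - \frac{324}{11} = - \frac{9143}{319}$)
$L{\left(-88,r{\left(-3,-1 \right)} \right)} 6 = \left(- \frac{9143}{319}\right) 6 = - \frac{54858}{319}$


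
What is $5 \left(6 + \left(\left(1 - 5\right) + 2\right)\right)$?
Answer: $20$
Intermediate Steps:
$5 \left(6 + \left(\left(1 - 5\right) + 2\right)\right) = 5 \left(6 + \left(-4 + 2\right)\right) = 5 \left(6 - 2\right) = 5 \cdot 4 = 20$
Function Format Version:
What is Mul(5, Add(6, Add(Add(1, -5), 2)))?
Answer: 20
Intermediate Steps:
Mul(5, Add(6, Add(Add(1, -5), 2))) = Mul(5, Add(6, Add(-4, 2))) = Mul(5, Add(6, -2)) = Mul(5, 4) = 20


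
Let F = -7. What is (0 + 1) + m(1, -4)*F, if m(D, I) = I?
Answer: 29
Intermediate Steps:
(0 + 1) + m(1, -4)*F = (0 + 1) - 4*(-7) = 1 + 28 = 29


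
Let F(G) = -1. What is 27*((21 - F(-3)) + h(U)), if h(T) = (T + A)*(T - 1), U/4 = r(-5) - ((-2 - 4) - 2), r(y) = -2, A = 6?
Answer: 19224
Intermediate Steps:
U = 24 (U = 4*(-2 - ((-2 - 4) - 2)) = 4*(-2 - (-6 - 2)) = 4*(-2 - 1*(-8)) = 4*(-2 + 8) = 4*6 = 24)
h(T) = (-1 + T)*(6 + T) (h(T) = (T + 6)*(T - 1) = (6 + T)*(-1 + T) = (-1 + T)*(6 + T))
27*((21 - F(-3)) + h(U)) = 27*((21 - 1*(-1)) + (-6 + 24² + 5*24)) = 27*((21 + 1) + (-6 + 576 + 120)) = 27*(22 + 690) = 27*712 = 19224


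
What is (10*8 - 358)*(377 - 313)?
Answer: -17792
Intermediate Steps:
(10*8 - 358)*(377 - 313) = (80 - 358)*64 = -278*64 = -17792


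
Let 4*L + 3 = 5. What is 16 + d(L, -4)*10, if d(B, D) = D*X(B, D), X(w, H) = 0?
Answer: 16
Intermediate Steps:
L = ½ (L = -¾ + (¼)*5 = -¾ + 5/4 = ½ ≈ 0.50000)
d(B, D) = 0 (d(B, D) = D*0 = 0)
16 + d(L, -4)*10 = 16 + 0*10 = 16 + 0 = 16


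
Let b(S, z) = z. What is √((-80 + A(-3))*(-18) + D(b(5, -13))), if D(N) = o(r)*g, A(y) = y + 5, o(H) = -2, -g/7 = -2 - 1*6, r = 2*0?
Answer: 2*√323 ≈ 35.944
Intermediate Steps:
r = 0
g = 56 (g = -7*(-2 - 1*6) = -7*(-2 - 6) = -7*(-8) = 56)
A(y) = 5 + y
D(N) = -112 (D(N) = -2*56 = -112)
√((-80 + A(-3))*(-18) + D(b(5, -13))) = √((-80 + (5 - 3))*(-18) - 112) = √((-80 + 2)*(-18) - 112) = √(-78*(-18) - 112) = √(1404 - 112) = √1292 = 2*√323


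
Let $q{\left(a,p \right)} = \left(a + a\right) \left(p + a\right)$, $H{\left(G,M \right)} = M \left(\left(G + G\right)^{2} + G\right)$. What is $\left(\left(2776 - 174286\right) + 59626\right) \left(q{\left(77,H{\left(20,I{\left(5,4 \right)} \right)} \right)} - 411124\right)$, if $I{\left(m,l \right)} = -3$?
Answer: $128409938104$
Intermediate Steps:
$H{\left(G,M \right)} = M \left(G + 4 G^{2}\right)$ ($H{\left(G,M \right)} = M \left(\left(2 G\right)^{2} + G\right) = M \left(4 G^{2} + G\right) = M \left(G + 4 G^{2}\right)$)
$q{\left(a,p \right)} = 2 a \left(a + p\right)$
$\left(\left(2776 - 174286\right) + 59626\right) \left(q{\left(77,H{\left(20,I{\left(5,4 \right)} \right)} \right)} - 411124\right) = \left(\left(2776 - 174286\right) + 59626\right) \left(2 \cdot 77 \left(77 + 20 \left(-3\right) \left(1 + 4 \cdot 20\right)\right) - 411124\right) = \left(-171510 + 59626\right) \left(2 \cdot 77 \left(77 + 20 \left(-3\right) \left(1 + 80\right)\right) - 411124\right) = - 111884 \left(2 \cdot 77 \left(77 + 20 \left(-3\right) 81\right) - 411124\right) = - 111884 \left(2 \cdot 77 \left(77 - 4860\right) - 411124\right) = - 111884 \left(2 \cdot 77 \left(-4783\right) - 411124\right) = - 111884 \left(-736582 - 411124\right) = \left(-111884\right) \left(-1147706\right) = 128409938104$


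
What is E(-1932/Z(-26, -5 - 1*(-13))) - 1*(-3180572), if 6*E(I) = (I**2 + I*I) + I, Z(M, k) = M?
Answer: 537829813/169 ≈ 3.1824e+6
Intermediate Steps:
E(I) = I**2/3 + I/6 (E(I) = ((I**2 + I*I) + I)/6 = ((I**2 + I**2) + I)/6 = (2*I**2 + I)/6 = (I + 2*I**2)/6 = I**2/3 + I/6)
E(-1932/Z(-26, -5 - 1*(-13))) - 1*(-3180572) = (-1932/(-26))*(1 + 2*(-1932/(-26)))/6 - 1*(-3180572) = (-1932*(-1/26))*(1 + 2*(-1932*(-1/26)))/6 + 3180572 = (1/6)*(966/13)*(1 + 2*(966/13)) + 3180572 = (1/6)*(966/13)*(1 + 1932/13) + 3180572 = (1/6)*(966/13)*(1945/13) + 3180572 = 313145/169 + 3180572 = 537829813/169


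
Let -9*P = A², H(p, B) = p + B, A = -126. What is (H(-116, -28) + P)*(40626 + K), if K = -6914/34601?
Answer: -2682062839296/34601 ≈ -7.7514e+7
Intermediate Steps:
H(p, B) = B + p
P = -1764 (P = -⅑*(-126)² = -⅑*15876 = -1764)
K = -6914/34601 (K = -6914*1/34601 = -6914/34601 ≈ -0.19982)
(H(-116, -28) + P)*(40626 + K) = ((-28 - 116) - 1764)*(40626 - 6914/34601) = (-144 - 1764)*(1405693312/34601) = -1908*1405693312/34601 = -2682062839296/34601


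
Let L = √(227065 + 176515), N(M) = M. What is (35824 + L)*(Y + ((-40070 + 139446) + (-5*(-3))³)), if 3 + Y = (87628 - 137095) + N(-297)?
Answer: 1898098816 + 105968*√100895 ≈ 1.9318e+9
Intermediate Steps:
Y = -49767 (Y = -3 + ((87628 - 137095) - 297) = -3 + (-49467 - 297) = -3 - 49764 = -49767)
L = 2*√100895 (L = √403580 = 2*√100895 ≈ 635.28)
(35824 + L)*(Y + ((-40070 + 139446) + (-5*(-3))³)) = (35824 + 2*√100895)*(-49767 + ((-40070 + 139446) + (-5*(-3))³)) = (35824 + 2*√100895)*(-49767 + (99376 + 15³)) = (35824 + 2*√100895)*(-49767 + (99376 + 3375)) = (35824 + 2*√100895)*(-49767 + 102751) = (35824 + 2*√100895)*52984 = 1898098816 + 105968*√100895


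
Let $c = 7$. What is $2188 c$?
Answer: $15316$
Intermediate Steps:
$2188 c = 2188 \cdot 7 = 15316$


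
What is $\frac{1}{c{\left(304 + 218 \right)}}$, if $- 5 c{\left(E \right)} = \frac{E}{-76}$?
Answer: $\frac{190}{261} \approx 0.72797$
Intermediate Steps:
$c{\left(E \right)} = \frac{E}{380}$ ($c{\left(E \right)} = - \frac{E \frac{1}{-76}}{5} = - \frac{E \left(- \frac{1}{76}\right)}{5} = - \frac{\left(- \frac{1}{76}\right) E}{5} = \frac{E}{380}$)
$\frac{1}{c{\left(304 + 218 \right)}} = \frac{1}{\frac{1}{380} \left(304 + 218\right)} = \frac{1}{\frac{1}{380} \cdot 522} = \frac{1}{\frac{261}{190}} = \frac{190}{261}$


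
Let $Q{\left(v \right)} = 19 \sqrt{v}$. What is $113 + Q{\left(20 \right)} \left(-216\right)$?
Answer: $113 - 8208 \sqrt{5} \approx -18241.0$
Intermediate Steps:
$113 + Q{\left(20 \right)} \left(-216\right) = 113 + 19 \sqrt{20} \left(-216\right) = 113 + 19 \cdot 2 \sqrt{5} \left(-216\right) = 113 + 38 \sqrt{5} \left(-216\right) = 113 - 8208 \sqrt{5}$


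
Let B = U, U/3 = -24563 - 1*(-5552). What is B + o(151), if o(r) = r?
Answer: -56882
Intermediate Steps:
U = -57033 (U = 3*(-24563 - 1*(-5552)) = 3*(-24563 + 5552) = 3*(-19011) = -57033)
B = -57033
B + o(151) = -57033 + 151 = -56882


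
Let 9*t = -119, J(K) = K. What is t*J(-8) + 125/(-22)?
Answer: 19819/198 ≈ 100.10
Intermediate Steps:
t = -119/9 (t = (⅑)*(-119) = -119/9 ≈ -13.222)
t*J(-8) + 125/(-22) = -119/9*(-8) + 125/(-22) = 952/9 + 125*(-1/22) = 952/9 - 125/22 = 19819/198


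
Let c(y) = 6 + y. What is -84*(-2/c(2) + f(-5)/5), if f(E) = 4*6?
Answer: -1911/5 ≈ -382.20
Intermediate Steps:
f(E) = 24
-84*(-2/c(2) + f(-5)/5) = -84*(-2/(6 + 2) + 24/5) = -84*(-2/8 + 24*(1/5)) = -84*(-2*1/8 + 24/5) = -84*(-1/4 + 24/5) = -84*91/20 = -1911/5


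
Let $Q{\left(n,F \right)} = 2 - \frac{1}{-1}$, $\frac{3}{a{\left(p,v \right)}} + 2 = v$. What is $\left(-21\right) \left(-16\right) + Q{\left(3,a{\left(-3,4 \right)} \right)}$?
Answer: $339$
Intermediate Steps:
$a{\left(p,v \right)} = \frac{3}{-2 + v}$
$Q{\left(n,F \right)} = 3$ ($Q{\left(n,F \right)} = 2 - -1 = 2 + 1 = 3$)
$\left(-21\right) \left(-16\right) + Q{\left(3,a{\left(-3,4 \right)} \right)} = \left(-21\right) \left(-16\right) + 3 = 336 + 3 = 339$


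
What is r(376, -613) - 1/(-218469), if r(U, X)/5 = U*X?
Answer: -251772414359/218469 ≈ -1.1524e+6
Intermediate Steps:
r(U, X) = 5*U*X (r(U, X) = 5*(U*X) = 5*U*X)
r(376, -613) - 1/(-218469) = 5*376*(-613) - 1/(-218469) = -1152440 - 1*(-1/218469) = -1152440 + 1/218469 = -251772414359/218469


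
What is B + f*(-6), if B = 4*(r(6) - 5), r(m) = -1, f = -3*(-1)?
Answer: -42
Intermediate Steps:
f = 3
B = -24 (B = 4*(-1 - 5) = 4*(-6) = -24)
B + f*(-6) = -24 + 3*(-6) = -24 - 18 = -42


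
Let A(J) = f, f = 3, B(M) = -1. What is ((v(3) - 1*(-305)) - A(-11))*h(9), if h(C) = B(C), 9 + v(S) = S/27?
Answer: -2638/9 ≈ -293.11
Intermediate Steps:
A(J) = 3
v(S) = -9 + S/27
h(C) = -1
((v(3) - 1*(-305)) - A(-11))*h(9) = (((-9 + (1/27)*3) - 1*(-305)) - 1*3)*(-1) = (((-9 + ⅑) + 305) - 3)*(-1) = ((-80/9 + 305) - 3)*(-1) = (2665/9 - 3)*(-1) = (2638/9)*(-1) = -2638/9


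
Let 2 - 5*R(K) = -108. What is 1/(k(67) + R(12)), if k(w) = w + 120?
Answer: 1/209 ≈ 0.0047847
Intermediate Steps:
R(K) = 22 (R(K) = 2/5 - 1/5*(-108) = 2/5 + 108/5 = 22)
k(w) = 120 + w
1/(k(67) + R(12)) = 1/((120 + 67) + 22) = 1/(187 + 22) = 1/209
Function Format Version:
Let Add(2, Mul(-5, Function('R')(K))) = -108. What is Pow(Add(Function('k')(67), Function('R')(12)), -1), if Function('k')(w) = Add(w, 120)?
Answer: Rational(1, 209) ≈ 0.0047847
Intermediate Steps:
Function('R')(K) = 22 (Function('R')(K) = Add(Rational(2, 5), Mul(Rational(-1, 5), -108)) = Add(Rational(2, 5), Rational(108, 5)) = 22)
Function('k')(w) = Add(120, w)
Pow(Add(Function('k')(67), Function('R')(12)), -1) = Pow(Add(Add(120, 67), 22), -1) = Pow(Add(187, 22), -1) = Pow(209, -1) = Rational(1, 209)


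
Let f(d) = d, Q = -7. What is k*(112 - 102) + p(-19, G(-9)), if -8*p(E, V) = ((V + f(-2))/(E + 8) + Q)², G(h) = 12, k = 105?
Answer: 1008831/968 ≈ 1042.2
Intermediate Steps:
p(E, V) = -(-7 + (-2 + V)/(8 + E))²/8 (p(E, V) = -((V - 2)/(E + 8) - 7)²/8 = -((-2 + V)/(8 + E) - 7)²/8 = -(-7 + (-2 + V)/(8 + E))²/8)
k*(112 - 102) + p(-19, G(-9)) = 105*(112 - 102) - (58 - 1*12 + 7*(-19))²/(8*(8 - 19)²) = 105*10 - ⅛*(58 - 12 - 133)²/(-11)² = 1050 - ⅛*1/121*(-87)² = 1050 - ⅛*1/121*7569 = 1050 - 7569/968 = 1008831/968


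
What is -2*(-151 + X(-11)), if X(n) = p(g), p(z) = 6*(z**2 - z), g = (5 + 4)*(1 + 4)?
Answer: -23458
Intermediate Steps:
g = 45 (g = 9*5 = 45)
p(z) = -6*z + 6*z**2
X(n) = 11880 (X(n) = 6*45*(-1 + 45) = 6*45*44 = 11880)
-2*(-151 + X(-11)) = -2*(-151 + 11880) = -2*11729 = -23458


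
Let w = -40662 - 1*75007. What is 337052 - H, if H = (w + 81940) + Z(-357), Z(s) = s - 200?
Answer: 371338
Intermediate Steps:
w = -115669 (w = -40662 - 75007 = -115669)
Z(s) = -200 + s
H = -34286 (H = (-115669 + 81940) + (-200 - 357) = -33729 - 557 = -34286)
337052 - H = 337052 - 1*(-34286) = 337052 + 34286 = 371338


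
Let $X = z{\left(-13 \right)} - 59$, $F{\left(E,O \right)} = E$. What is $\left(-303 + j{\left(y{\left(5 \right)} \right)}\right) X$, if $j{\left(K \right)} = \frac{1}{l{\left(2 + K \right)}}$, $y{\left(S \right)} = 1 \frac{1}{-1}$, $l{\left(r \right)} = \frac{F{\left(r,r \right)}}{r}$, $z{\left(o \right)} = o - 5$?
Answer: $23254$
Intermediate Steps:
$z{\left(o \right)} = -5 + o$ ($z{\left(o \right)} = o - 5 = -5 + o$)
$l{\left(r \right)} = 1$ ($l{\left(r \right)} = \frac{r}{r} = 1$)
$y{\left(S \right)} = -1$ ($y{\left(S \right)} = 1 \left(-1\right) = -1$)
$X = -77$ ($X = \left(-5 - 13\right) - 59 = -18 - 59 = -77$)
$j{\left(K \right)} = 1$ ($j{\left(K \right)} = 1^{-1} = 1$)
$\left(-303 + j{\left(y{\left(5 \right)} \right)}\right) X = \left(-303 + 1\right) \left(-77\right) = \left(-302\right) \left(-77\right) = 23254$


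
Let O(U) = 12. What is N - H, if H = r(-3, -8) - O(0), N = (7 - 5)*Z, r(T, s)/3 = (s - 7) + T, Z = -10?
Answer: 46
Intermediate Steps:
r(T, s) = -21 + 3*T + 3*s (r(T, s) = 3*((s - 7) + T) = 3*((-7 + s) + T) = 3*(-7 + T + s) = -21 + 3*T + 3*s)
N = -20 (N = (7 - 5)*(-10) = 2*(-10) = -20)
H = -66 (H = (-21 + 3*(-3) + 3*(-8)) - 1*12 = (-21 - 9 - 24) - 12 = -54 - 12 = -66)
N - H = -20 - 1*(-66) = -20 + 66 = 46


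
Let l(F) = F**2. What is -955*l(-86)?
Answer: -7063180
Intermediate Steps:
-955*l(-86) = -955*(-86)**2 = -955*7396 = -7063180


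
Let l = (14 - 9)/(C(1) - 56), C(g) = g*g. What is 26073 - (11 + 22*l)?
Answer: 26064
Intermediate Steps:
C(g) = g**2
l = -1/11 (l = (14 - 9)/(1**2 - 56) = 5/(1 - 56) = 5/(-55) = 5*(-1/55) = -1/11 ≈ -0.090909)
26073 - (11 + 22*l) = 26073 - (11 + 22*(-1/11)) = 26073 - (11 - 2) = 26073 - 1*9 = 26073 - 9 = 26064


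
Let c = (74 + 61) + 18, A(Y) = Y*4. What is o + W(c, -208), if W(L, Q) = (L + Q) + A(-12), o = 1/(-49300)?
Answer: -5077901/49300 ≈ -103.00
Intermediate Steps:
A(Y) = 4*Y
o = -1/49300 ≈ -2.0284e-5
c = 153 (c = 135 + 18 = 153)
W(L, Q) = -48 + L + Q (W(L, Q) = (L + Q) + 4*(-12) = (L + Q) - 48 = -48 + L + Q)
o + W(c, -208) = -1/49300 + (-48 + 153 - 208) = -1/49300 - 103 = -5077901/49300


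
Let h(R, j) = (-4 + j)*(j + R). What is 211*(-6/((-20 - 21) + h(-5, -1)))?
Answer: 1266/11 ≈ 115.09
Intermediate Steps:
h(R, j) = (-4 + j)*(R + j)
211*(-6/((-20 - 21) + h(-5, -1))) = 211*(-6/((-20 - 21) + ((-1)² - 4*(-5) - 4*(-1) - 5*(-1)))) = 211*(-6/(-41 + (1 + 20 + 4 + 5))) = 211*(-6/(-41 + 30)) = 211*(-6/(-11)) = 211*(-6*(-1/11)) = 211*(6/11) = 1266/11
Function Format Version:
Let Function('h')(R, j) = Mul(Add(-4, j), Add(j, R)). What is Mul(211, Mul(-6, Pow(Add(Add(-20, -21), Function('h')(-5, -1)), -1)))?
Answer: Rational(1266, 11) ≈ 115.09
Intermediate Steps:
Function('h')(R, j) = Mul(Add(-4, j), Add(R, j))
Mul(211, Mul(-6, Pow(Add(Add(-20, -21), Function('h')(-5, -1)), -1))) = Mul(211, Mul(-6, Pow(Add(Add(-20, -21), Add(Pow(-1, 2), Mul(-4, -5), Mul(-4, -1), Mul(-5, -1))), -1))) = Mul(211, Mul(-6, Pow(Add(-41, Add(1, 20, 4, 5)), -1))) = Mul(211, Mul(-6, Pow(Add(-41, 30), -1))) = Mul(211, Mul(-6, Pow(-11, -1))) = Mul(211, Mul(-6, Rational(-1, 11))) = Mul(211, Rational(6, 11)) = Rational(1266, 11)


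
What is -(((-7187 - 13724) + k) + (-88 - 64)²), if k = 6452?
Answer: -8645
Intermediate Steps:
-(((-7187 - 13724) + k) + (-88 - 64)²) = -(((-7187 - 13724) + 6452) + (-88 - 64)²) = -((-20911 + 6452) + (-152)²) = -(-14459 + 23104) = -1*8645 = -8645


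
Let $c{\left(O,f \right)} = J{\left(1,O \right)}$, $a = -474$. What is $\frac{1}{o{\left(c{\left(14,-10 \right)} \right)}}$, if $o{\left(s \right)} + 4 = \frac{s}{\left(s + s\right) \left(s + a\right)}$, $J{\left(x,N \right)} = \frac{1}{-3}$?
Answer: $- \frac{2846}{11387} \approx -0.24993$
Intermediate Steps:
$J{\left(x,N \right)} = - \frac{1}{3}$
$c{\left(O,f \right)} = - \frac{1}{3}$
$o{\left(s \right)} = -4 + \frac{1}{2 \left(-474 + s\right)}$ ($o{\left(s \right)} = -4 + \frac{s}{\left(s + s\right) \left(s - 474\right)} = -4 + \frac{s}{2 s \left(-474 + s\right)} = -4 + s \frac{1}{2 s \left(-474 + s\right)} = -4 + \frac{1}{2 \left(-474 + s\right)}$)
$\frac{1}{o{\left(c{\left(14,-10 \right)} \right)}} = \frac{1}{\frac{1}{2} \frac{1}{-474 - \frac{1}{3}} \left(3793 - - \frac{8}{3}\right)} = \frac{1}{\frac{1}{2} \frac{1}{- \frac{1423}{3}} \left(3793 + \frac{8}{3}\right)} = \frac{1}{\frac{1}{2} \left(- \frac{3}{1423}\right) \frac{11387}{3}} = \frac{1}{- \frac{11387}{2846}} = - \frac{2846}{11387}$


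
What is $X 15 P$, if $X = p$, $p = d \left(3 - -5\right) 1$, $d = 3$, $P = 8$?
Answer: $2880$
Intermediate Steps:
$p = 24$ ($p = 3 \left(3 - -5\right) 1 = 3 \left(3 + 5\right) 1 = 3 \cdot 8 \cdot 1 = 24 \cdot 1 = 24$)
$X = 24$
$X 15 P = 24 \cdot 15 \cdot 8 = 360 \cdot 8 = 2880$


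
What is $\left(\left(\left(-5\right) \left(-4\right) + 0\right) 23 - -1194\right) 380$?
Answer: $628520$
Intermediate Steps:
$\left(\left(\left(-5\right) \left(-4\right) + 0\right) 23 - -1194\right) 380 = \left(\left(20 + 0\right) 23 + 1194\right) 380 = \left(20 \cdot 23 + 1194\right) 380 = \left(460 + 1194\right) 380 = 1654 \cdot 380 = 628520$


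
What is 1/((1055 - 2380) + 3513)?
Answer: 1/2188 ≈ 0.00045704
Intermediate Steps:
1/((1055 - 2380) + 3513) = 1/(-1325 + 3513) = 1/2188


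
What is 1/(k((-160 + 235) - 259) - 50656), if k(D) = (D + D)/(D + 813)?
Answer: -629/31862992 ≈ -1.9741e-5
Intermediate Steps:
k(D) = 2*D/(813 + D) (k(D) = (2*D)/(813 + D) = 2*D/(813 + D))
1/(k((-160 + 235) - 259) - 50656) = 1/(2*((-160 + 235) - 259)/(813 + ((-160 + 235) - 259)) - 50656) = 1/(2*(75 - 259)/(813 + (75 - 259)) - 50656) = 1/(2*(-184)/(813 - 184) - 50656) = 1/(2*(-184)/629 - 50656) = 1/(2*(-184)*(1/629) - 50656) = 1/(-368/629 - 50656) = 1/(-31862992/629) = -629/31862992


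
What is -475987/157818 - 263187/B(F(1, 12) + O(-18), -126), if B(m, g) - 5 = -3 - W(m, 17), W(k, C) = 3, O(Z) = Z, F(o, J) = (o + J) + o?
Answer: 41535169979/157818 ≈ 2.6318e+5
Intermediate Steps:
F(o, J) = J + 2*o (F(o, J) = (J + o) + o = J + 2*o)
B(m, g) = -1 (B(m, g) = 5 + (-3 - 1*3) = 5 + (-3 - 3) = 5 - 6 = -1)
-475987/157818 - 263187/B(F(1, 12) + O(-18), -126) = -475987/157818 - 263187/(-1) = -475987*1/157818 - 263187*(-1) = -475987/157818 + 263187 = 41535169979/157818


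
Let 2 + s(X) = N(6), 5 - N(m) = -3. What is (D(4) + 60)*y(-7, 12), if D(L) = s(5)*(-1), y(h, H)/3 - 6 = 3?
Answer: 1458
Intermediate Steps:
N(m) = 8 (N(m) = 5 - 1*(-3) = 5 + 3 = 8)
s(X) = 6 (s(X) = -2 + 8 = 6)
y(h, H) = 27 (y(h, H) = 18 + 3*3 = 18 + 9 = 27)
D(L) = -6 (D(L) = 6*(-1) = -6)
(D(4) + 60)*y(-7, 12) = (-6 + 60)*27 = 54*27 = 1458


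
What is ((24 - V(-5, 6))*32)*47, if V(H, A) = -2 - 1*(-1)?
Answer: 37600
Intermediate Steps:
V(H, A) = -1 (V(H, A) = -2 + 1 = -1)
((24 - V(-5, 6))*32)*47 = ((24 - 1*(-1))*32)*47 = ((24 + 1)*32)*47 = (25*32)*47 = 800*47 = 37600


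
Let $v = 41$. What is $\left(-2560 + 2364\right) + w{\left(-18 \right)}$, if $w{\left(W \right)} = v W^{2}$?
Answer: $13088$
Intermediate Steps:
$w{\left(W \right)} = 41 W^{2}$
$\left(-2560 + 2364\right) + w{\left(-18 \right)} = \left(-2560 + 2364\right) + 41 \left(-18\right)^{2} = -196 + 41 \cdot 324 = -196 + 13284 = 13088$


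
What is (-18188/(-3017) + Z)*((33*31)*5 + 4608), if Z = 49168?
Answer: 206069323116/431 ≈ 4.7812e+8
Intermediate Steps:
(-18188/(-3017) + Z)*((33*31)*5 + 4608) = (-18188/(-3017) + 49168)*((33*31)*5 + 4608) = (-18188*(-1/3017) + 49168)*(1023*5 + 4608) = (18188/3017 + 49168)*(5115 + 4608) = (148358044/3017)*9723 = 206069323116/431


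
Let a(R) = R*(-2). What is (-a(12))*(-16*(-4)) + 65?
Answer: 1601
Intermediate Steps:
a(R) = -2*R
(-a(12))*(-16*(-4)) + 65 = (-(-2)*12)*(-16*(-4)) + 65 = -1*(-24)*64 + 65 = 24*64 + 65 = 1536 + 65 = 1601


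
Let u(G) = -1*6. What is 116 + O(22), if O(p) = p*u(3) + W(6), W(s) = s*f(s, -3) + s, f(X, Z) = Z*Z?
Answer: 44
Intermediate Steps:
f(X, Z) = Z**2
u(G) = -6
W(s) = 10*s (W(s) = s*(-3)**2 + s = s*9 + s = 9*s + s = 10*s)
O(p) = 60 - 6*p (O(p) = p*(-6) + 10*6 = -6*p + 60 = 60 - 6*p)
116 + O(22) = 116 + (60 - 6*22) = 116 + (60 - 132) = 116 - 72 = 44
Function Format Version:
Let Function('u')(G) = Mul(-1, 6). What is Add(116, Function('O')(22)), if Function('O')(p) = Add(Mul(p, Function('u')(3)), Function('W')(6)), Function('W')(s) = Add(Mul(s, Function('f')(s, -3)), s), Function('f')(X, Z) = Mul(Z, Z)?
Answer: 44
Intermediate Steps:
Function('f')(X, Z) = Pow(Z, 2)
Function('u')(G) = -6
Function('W')(s) = Mul(10, s) (Function('W')(s) = Add(Mul(s, Pow(-3, 2)), s) = Add(Mul(s, 9), s) = Add(Mul(9, s), s) = Mul(10, s))
Function('O')(p) = Add(60, Mul(-6, p)) (Function('O')(p) = Add(Mul(p, -6), Mul(10, 6)) = Add(Mul(-6, p), 60) = Add(60, Mul(-6, p)))
Add(116, Function('O')(22)) = Add(116, Add(60, Mul(-6, 22))) = Add(116, Add(60, -132)) = Add(116, -72) = 44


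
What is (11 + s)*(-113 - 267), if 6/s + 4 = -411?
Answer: -346484/83 ≈ -4174.5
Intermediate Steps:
s = -6/415 (s = 6/(-4 - 411) = 6/(-415) = 6*(-1/415) = -6/415 ≈ -0.014458)
(11 + s)*(-113 - 267) = (11 - 6/415)*(-113 - 267) = (4559/415)*(-380) = -346484/83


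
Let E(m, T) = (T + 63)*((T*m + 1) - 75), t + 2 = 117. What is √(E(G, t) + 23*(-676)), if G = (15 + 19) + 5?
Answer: √769610 ≈ 877.27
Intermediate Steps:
G = 39 (G = 34 + 5 = 39)
t = 115 (t = -2 + 117 = 115)
E(m, T) = (-74 + T*m)*(63 + T) (E(m, T) = (63 + T)*((1 + T*m) - 75) = (63 + T)*(-74 + T*m) = (-74 + T*m)*(63 + T))
√(E(G, t) + 23*(-676)) = √((-4662 - 74*115 + 39*115² + 63*115*39) + 23*(-676)) = √((-4662 - 8510 + 39*13225 + 282555) - 15548) = √((-4662 - 8510 + 515775 + 282555) - 15548) = √(785158 - 15548) = √769610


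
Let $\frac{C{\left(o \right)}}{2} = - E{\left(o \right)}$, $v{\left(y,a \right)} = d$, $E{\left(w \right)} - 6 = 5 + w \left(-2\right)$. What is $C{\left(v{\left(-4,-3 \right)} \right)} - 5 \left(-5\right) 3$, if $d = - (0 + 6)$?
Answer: $-3450$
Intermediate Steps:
$E{\left(w \right)} = 11 - 2 w$ ($E{\left(w \right)} = 6 + \left(5 + w \left(-2\right)\right) = 6 - \left(-5 + 2 w\right) = 11 - 2 w$)
$d = -6$ ($d = \left(-1\right) 6 = -6$)
$v{\left(y,a \right)} = -6$
$C{\left(o \right)} = -22 + 4 o$ ($C{\left(o \right)} = 2 \left(- (11 - 2 o)\right) = 2 \left(-11 + 2 o\right) = -22 + 4 o$)
$C{\left(v{\left(-4,-3 \right)} \right)} - 5 \left(-5\right) 3 = \left(-22 + 4 \left(-6\right)\right) - 5 \left(-5\right) 3 = \left(-22 - 24\right) \left(-1\right) \left(-25\right) 3 = - 46 \cdot 25 \cdot 3 = \left(-46\right) 75 = -3450$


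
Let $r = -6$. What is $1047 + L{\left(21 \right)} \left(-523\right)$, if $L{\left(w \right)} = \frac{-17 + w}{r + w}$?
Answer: $\frac{13613}{15} \approx 907.53$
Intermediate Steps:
$L{\left(w \right)} = \frac{-17 + w}{-6 + w}$
$1047 + L{\left(21 \right)} \left(-523\right) = 1047 + \frac{-17 + 21}{-6 + 21} \left(-523\right) = 1047 + \frac{1}{15} \cdot 4 \left(-523\right) = 1047 + \frac{4}{15} \left(-523\right) = 1047 - \frac{2092}{15} = \frac{13613}{15}$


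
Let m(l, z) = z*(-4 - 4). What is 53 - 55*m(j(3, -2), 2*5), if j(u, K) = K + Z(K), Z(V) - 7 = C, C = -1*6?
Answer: 4453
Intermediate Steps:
C = -6
Z(V) = 1 (Z(V) = 7 - 6 = 1)
j(u, K) = 1 + K (j(u, K) = K + 1 = 1 + K)
m(l, z) = -8*z (m(l, z) = z*(-8) = -8*z)
53 - 55*m(j(3, -2), 2*5) = 53 - (-440)*2*5 = 53 - (-440)*10 = 53 - 55*(-80) = 53 + 4400 = 4453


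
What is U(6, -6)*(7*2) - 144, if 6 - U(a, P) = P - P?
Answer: -60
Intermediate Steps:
U(a, P) = 6 (U(a, P) = 6 - (P - P) = 6 - 1*0 = 6 + 0 = 6)
U(6, -6)*(7*2) - 144 = 6*(7*2) - 144 = 6*14 - 144 = 84 - 144 = -60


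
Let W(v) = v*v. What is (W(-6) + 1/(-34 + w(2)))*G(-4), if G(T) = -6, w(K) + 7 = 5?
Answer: -1295/6 ≈ -215.83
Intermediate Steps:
W(v) = v²
w(K) = -2 (w(K) = -7 + 5 = -2)
(W(-6) + 1/(-34 + w(2)))*G(-4) = ((-6)² + 1/(-34 - 2))*(-6) = (36 + 1/(-36))*(-6) = (36 - 1/36)*(-6) = (1295/36)*(-6) = -1295/6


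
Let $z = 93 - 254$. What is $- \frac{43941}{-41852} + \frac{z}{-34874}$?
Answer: $\frac{109938329}{104253332} \approx 1.0545$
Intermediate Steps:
$z = -161$
$- \frac{43941}{-41852} + \frac{z}{-34874} = - \frac{43941}{-41852} - \frac{161}{-34874} = \left(-43941\right) \left(- \frac{1}{41852}\right) - - \frac{23}{4982} = \frac{43941}{41852} + \frac{23}{4982} = \frac{109938329}{104253332}$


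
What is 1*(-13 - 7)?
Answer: -20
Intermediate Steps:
1*(-13 - 7) = 1*(-20) = -20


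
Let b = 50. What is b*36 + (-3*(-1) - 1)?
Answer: 1802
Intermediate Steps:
b*36 + (-3*(-1) - 1) = 50*36 + (-3*(-1) - 1) = 1800 + (3 - 1) = 1800 + 2 = 1802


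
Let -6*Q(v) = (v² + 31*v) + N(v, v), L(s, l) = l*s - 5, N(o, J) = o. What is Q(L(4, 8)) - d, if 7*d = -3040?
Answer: 2363/14 ≈ 168.79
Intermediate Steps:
L(s, l) = -5 + l*s
Q(v) = -16*v/3 - v²/6 (Q(v) = -((v² + 31*v) + v)/6 = -(v² + 32*v)/6 = -16*v/3 - v²/6)
d = -3040/7 (d = (⅐)*(-3040) = -3040/7 ≈ -434.29)
Q(L(4, 8)) - d = (-5 + 8*4)*(-32 - (-5 + 8*4))/6 - 1*(-3040/7) = (-5 + 32)*(-32 - (-5 + 32))/6 + 3040/7 = (⅙)*27*(-32 - 1*27) + 3040/7 = (⅙)*27*(-32 - 27) + 3040/7 = (⅙)*27*(-59) + 3040/7 = -531/2 + 3040/7 = 2363/14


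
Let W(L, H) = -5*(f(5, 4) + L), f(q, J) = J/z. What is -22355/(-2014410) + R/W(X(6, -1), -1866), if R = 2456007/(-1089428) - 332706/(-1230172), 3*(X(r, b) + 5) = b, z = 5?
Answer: -20633508816787853/269967969210148656 ≈ -0.076429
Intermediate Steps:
X(r, b) = -5 + b/3
f(q, J) = J/5
R = -39100761927/19708585612 (R = 2456007*(-1/1089428) - 332706*(-1/1230172) = -144471/64084 + 166353/615086 = -39100761927/19708585612 ≈ -1.9839)
W(L, H) = -4 - 5*L (W(L, H) = -5*((⅕)*4 + L) = -5*(⅘ + L) = -4 - 5*L)
-22355/(-2014410) + R/W(X(6, -1), -1866) = -22355/(-2014410) - 39100761927/(19708585612*(-4 - 5*(-5 + (⅓)*(-1)))) = -22355*(-1/2014410) - 39100761927/(19708585612*(-4 - 5*(-5 - ⅓))) = 4471/402882 - 39100761927/(19708585612*(-4 - 5*(-16/3))) = 4471/402882 - 39100761927/(19708585612*(-4 + 80/3)) = 4471/402882 - 39100761927/(19708585612*68/3) = 4471/402882 - 39100761927/19708585612*3/68 = 4471/402882 - 117302285781/1340183821616 = -20633508816787853/269967969210148656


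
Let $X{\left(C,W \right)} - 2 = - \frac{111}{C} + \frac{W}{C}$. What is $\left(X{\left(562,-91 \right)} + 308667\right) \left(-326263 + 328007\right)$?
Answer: $\frac{151267388672}{281} \approx 5.3832 \cdot 10^{8}$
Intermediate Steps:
$X{\left(C,W \right)} = 2 - \frac{111}{C} + \frac{W}{C}$ ($X{\left(C,W \right)} = 2 + \left(- \frac{111}{C} + \frac{W}{C}\right) = 2 - \frac{111}{C} + \frac{W}{C}$)
$\left(X{\left(562,-91 \right)} + 308667\right) \left(-326263 + 328007\right) = \left(\frac{-111 - 91 + 2 \cdot 562}{562} + 308667\right) \left(-326263 + 328007\right) = \left(\frac{-111 - 91 + 1124}{562} + 308667\right) 1744 = \left(\frac{1}{562} \cdot 922 + 308667\right) 1744 = \left(\frac{461}{281} + 308667\right) 1744 = \frac{86735888}{281} \cdot 1744 = \frac{151267388672}{281}$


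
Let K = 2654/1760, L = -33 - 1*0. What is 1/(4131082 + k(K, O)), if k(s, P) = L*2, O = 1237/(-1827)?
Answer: 1/4131016 ≈ 2.4207e-7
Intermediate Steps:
L = -33 (L = -33 + 0 = -33)
O = -1237/1827 (O = 1237*(-1/1827) = -1237/1827 ≈ -0.67707)
K = 1327/880 (K = 2654*(1/1760) = 1327/880 ≈ 1.5080)
k(s, P) = -66 (k(s, P) = -33*2 = -66)
1/(4131082 + k(K, O)) = 1/(4131082 - 66) = 1/4131016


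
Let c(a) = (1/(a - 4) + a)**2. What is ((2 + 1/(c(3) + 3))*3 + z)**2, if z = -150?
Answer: 1010025/49 ≈ 20613.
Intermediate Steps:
c(a) = (a + 1/(-4 + a))**2 (c(a) = (1/(-4 + a) + a)**2 = (a + 1/(-4 + a))**2)
((2 + 1/(c(3) + 3))*3 + z)**2 = ((2 + 1/((1 + 3**2 - 4*3)**2/(-4 + 3)**2 + 3))*3 - 150)**2 = ((2 + 1/((1 + 9 - 12)**2/(-1)**2 + 3))*3 - 150)**2 = ((2 + 1/(1*(-2)**2 + 3))*3 - 150)**2 = ((2 + 1/(1*4 + 3))*3 - 150)**2 = ((2 + 1/(4 + 3))*3 - 150)**2 = ((2 + 1/7)*3 - 150)**2 = ((15/7)*3 - 150)**2 = (45/7 - 150)**2 = (-1005/7)**2 = 1010025/49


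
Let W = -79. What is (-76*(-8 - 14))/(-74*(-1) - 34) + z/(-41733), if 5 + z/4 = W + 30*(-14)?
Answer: 970253/23185 ≈ 41.848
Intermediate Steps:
z = -2016 (z = -20 + 4*(-79 + 30*(-14)) = -20 + 4*(-79 - 420) = -20 + 4*(-499) = -20 - 1996 = -2016)
(-76*(-8 - 14))/(-74*(-1) - 34) + z/(-41733) = (-76*(-8 - 14))/(-74*(-1) - 34) - 2016/(-41733) = (-76*(-22))/(74 - 34) - 2016*(-1/41733) = 1672/40 + 224/4637 = 1672*(1/40) + 224/4637 = 209/5 + 224/4637 = 970253/23185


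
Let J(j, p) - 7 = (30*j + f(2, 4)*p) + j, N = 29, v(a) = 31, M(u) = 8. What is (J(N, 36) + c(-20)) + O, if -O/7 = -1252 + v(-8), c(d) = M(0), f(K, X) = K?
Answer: 9533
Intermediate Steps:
c(d) = 8
J(j, p) = 7 + 2*p + 31*j (J(j, p) = 7 + ((30*j + 2*p) + j) = 7 + ((2*p + 30*j) + j) = 7 + (2*p + 31*j) = 7 + 2*p + 31*j)
O = 8547 (O = -7*(-1252 + 31) = -7*(-1221) = 8547)
(J(N, 36) + c(-20)) + O = ((7 + 2*36 + 31*29) + 8) + 8547 = ((7 + 72 + 899) + 8) + 8547 = (978 + 8) + 8547 = 986 + 8547 = 9533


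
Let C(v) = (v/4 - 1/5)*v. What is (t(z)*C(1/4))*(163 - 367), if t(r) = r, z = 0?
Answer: 0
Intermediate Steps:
C(v) = v*(-1/5 + v/4) (C(v) = (v*(1/4) - 1*1/5)*v = (v/4 - 1/5)*v = (-1/5 + v/4)*v = v*(-1/5 + v/4))
(t(z)*C(1/4))*(163 - 367) = (0*((1/20)*(-4 + 5/4)/4))*(163 - 367) = (0*((1/20)*(1/4)*(-4 + 5*(1/4))))*(-204) = (0*((1/20)*(1/4)*(-4 + 5/4)))*(-204) = (0*((1/20)*(1/4)*(-11/4)))*(-204) = (0*(-11/320))*(-204) = 0*(-204) = 0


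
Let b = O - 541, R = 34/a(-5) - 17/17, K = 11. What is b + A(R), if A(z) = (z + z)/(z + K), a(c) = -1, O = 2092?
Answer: 18647/12 ≈ 1553.9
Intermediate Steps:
R = -35 (R = 34/(-1) - 17/17 = 34*(-1) - 17*1/17 = -34 - 1 = -35)
b = 1551 (b = 2092 - 541 = 1551)
A(z) = 2*z/(11 + z) (A(z) = (z + z)/(z + 11) = (2*z)/(11 + z) = 2*z/(11 + z))
b + A(R) = 1551 + 2*(-35)/(11 - 35) = 1551 + 2*(-35)/(-24) = 1551 + 2*(-35)*(-1/24) = 1551 + 35/12 = 18647/12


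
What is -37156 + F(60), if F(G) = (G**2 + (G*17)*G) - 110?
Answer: 27534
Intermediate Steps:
F(G) = -110 + 18*G**2 (F(G) = (G**2 + (17*G)*G) - 110 = (G**2 + 17*G**2) - 110 = 18*G**2 - 110 = -110 + 18*G**2)
-37156 + F(60) = -37156 + (-110 + 18*60**2) = -37156 + (-110 + 18*3600) = -37156 + (-110 + 64800) = -37156 + 64690 = 27534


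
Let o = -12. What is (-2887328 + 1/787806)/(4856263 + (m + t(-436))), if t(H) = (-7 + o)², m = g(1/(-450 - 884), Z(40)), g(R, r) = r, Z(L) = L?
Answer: -2274654322367/3826109039184 ≈ -0.59451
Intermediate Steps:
m = 40
t(H) = 361 (t(H) = (-7 - 12)² = (-19)² = 361)
(-2887328 + 1/787806)/(4856263 + (m + t(-436))) = (-2887328 + 1/787806)/(4856263 + (40 + 361)) = (-2887328 + 1/787806)/(4856263 + 401) = -2274654322367/787806/4856664 = -2274654322367/787806*1/4856664 = -2274654322367/3826109039184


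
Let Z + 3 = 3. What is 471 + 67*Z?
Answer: 471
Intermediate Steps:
Z = 0 (Z = -3 + 3 = 0)
471 + 67*Z = 471 + 67*0 = 471 + 0 = 471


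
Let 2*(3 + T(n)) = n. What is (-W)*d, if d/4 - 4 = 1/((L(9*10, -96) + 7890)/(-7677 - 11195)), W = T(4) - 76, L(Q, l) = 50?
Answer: 992376/1985 ≈ 499.94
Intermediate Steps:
T(n) = -3 + n/2
W = -77 (W = (-3 + (1/2)*4) - 76 = (-3 + 2) - 76 = -1 - 76 = -77)
d = 12888/1985 (d = 16 + 4/(((50 + 7890)/(-7677 - 11195))) = 16 + 4/((7940/(-18872))) = 16 + 4/((7940*(-1/18872))) = 16 + 4/(-1985/4718) = 16 + 4*(-4718/1985) = 16 - 18872/1985 = 12888/1985 ≈ 6.4927)
(-W)*d = -1*(-77)*(12888/1985) = 77*(12888/1985) = 992376/1985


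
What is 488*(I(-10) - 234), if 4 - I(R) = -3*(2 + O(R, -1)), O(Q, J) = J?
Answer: -110776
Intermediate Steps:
I(R) = 7 (I(R) = 4 - (-3)*(2 - 1) = 4 - (-3) = 4 - 1*(-3) = 4 + 3 = 7)
488*(I(-10) - 234) = 488*(7 - 234) = 488*(-227) = -110776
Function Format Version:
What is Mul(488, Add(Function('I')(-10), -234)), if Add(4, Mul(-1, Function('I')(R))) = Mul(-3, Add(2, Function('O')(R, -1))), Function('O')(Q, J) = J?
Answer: -110776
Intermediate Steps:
Function('I')(R) = 7 (Function('I')(R) = Add(4, Mul(-1, Mul(-3, Add(2, -1)))) = Add(4, Mul(-1, Mul(-3, 1))) = Add(4, Mul(-1, -3)) = Add(4, 3) = 7)
Mul(488, Add(Function('I')(-10), -234)) = Mul(488, Add(7, -234)) = Mul(488, -227) = -110776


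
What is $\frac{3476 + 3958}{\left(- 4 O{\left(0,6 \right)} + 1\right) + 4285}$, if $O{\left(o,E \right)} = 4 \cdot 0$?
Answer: $\frac{3717}{2143} \approx 1.7345$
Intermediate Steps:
$O{\left(o,E \right)} = 0$
$\frac{3476 + 3958}{\left(- 4 O{\left(0,6 \right)} + 1\right) + 4285} = \frac{3476 + 3958}{\left(\left(-4\right) 0 + 1\right) + 4285} = \frac{7434}{\left(0 + 1\right) + 4285} = \frac{7434}{1 + 4285} = \frac{7434}{4286} = 7434 \cdot \frac{1}{4286} = \frac{3717}{2143}$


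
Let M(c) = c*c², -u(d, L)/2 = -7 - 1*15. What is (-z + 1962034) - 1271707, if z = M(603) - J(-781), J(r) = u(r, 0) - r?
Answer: -218565075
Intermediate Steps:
u(d, L) = 44 (u(d, L) = -2*(-7 - 1*15) = -2*(-7 - 15) = -2*(-22) = 44)
M(c) = c³
J(r) = 44 - r
z = 219255402 (z = 603³ - (44 - 1*(-781)) = 219256227 - (44 + 781) = 219256227 - 1*825 = 219256227 - 825 = 219255402)
(-z + 1962034) - 1271707 = (-1*219255402 + 1962034) - 1271707 = (-219255402 + 1962034) - 1271707 = -217293368 - 1271707 = -218565075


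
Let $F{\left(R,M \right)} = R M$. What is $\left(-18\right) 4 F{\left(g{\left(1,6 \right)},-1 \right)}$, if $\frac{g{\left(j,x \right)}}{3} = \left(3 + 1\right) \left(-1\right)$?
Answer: $-864$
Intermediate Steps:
$g{\left(j,x \right)} = -12$ ($g{\left(j,x \right)} = 3 \left(3 + 1\right) \left(-1\right) = 3 \cdot 4 \left(-1\right) = 3 \left(-4\right) = -12$)
$F{\left(R,M \right)} = M R$
$\left(-18\right) 4 F{\left(g{\left(1,6 \right)},-1 \right)} = \left(-18\right) 4 \left(\left(-1\right) \left(-12\right)\right) = \left(-72\right) 12 = -864$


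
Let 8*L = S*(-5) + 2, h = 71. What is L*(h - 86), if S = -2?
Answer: -45/2 ≈ -22.500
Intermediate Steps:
L = 3/2 (L = (-2*(-5) + 2)/8 = (10 + 2)/8 = (1/8)*12 = 3/2 ≈ 1.5000)
L*(h - 86) = 3*(71 - 86)/2 = (3/2)*(-15) = -45/2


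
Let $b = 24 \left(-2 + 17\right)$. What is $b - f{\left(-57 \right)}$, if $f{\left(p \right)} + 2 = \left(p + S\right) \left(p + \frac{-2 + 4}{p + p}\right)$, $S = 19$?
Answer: $- \frac{5414}{3} \approx -1804.7$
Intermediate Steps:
$f{\left(p \right)} = -2 + \left(19 + p\right) \left(p + \frac{1}{p}\right)$ ($f{\left(p \right)} = -2 + \left(p + 19\right) \left(p + \frac{-2 + 4}{p + p}\right) = -2 + \left(19 + p\right) \left(p + \frac{2}{2 p}\right) = -2 + \left(19 + p\right) \left(p + 2 \frac{1}{2 p}\right) = -2 + \left(19 + p\right) \left(p + \frac{1}{p}\right)$)
$b = 360$ ($b = 24 \cdot 15 = 360$)
$b - f{\left(-57 \right)} = 360 - \left(-1 + \left(-57\right)^{2} + 19 \left(-57\right) + \frac{19}{-57}\right) = 360 - \left(-1 + 3249 - 1083 + 19 \left(- \frac{1}{57}\right)\right) = 360 - \left(-1 + 3249 - 1083 - \frac{1}{3}\right) = 360 - \frac{6494}{3} = - \frac{5414}{3}$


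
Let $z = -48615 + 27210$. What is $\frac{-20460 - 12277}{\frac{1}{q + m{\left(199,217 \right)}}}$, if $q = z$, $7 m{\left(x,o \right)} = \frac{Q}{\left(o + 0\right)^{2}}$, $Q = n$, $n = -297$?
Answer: $\frac{230978542495044}{329623} \approx 7.0074 \cdot 10^{8}$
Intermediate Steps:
$Q = -297$
$m{\left(x,o \right)} = - \frac{297}{7 o^{2}}$ ($m{\left(x,o \right)} = \frac{\left(-297\right) \frac{1}{\left(o + 0\right)^{2}}}{7} = \frac{\left(-297\right) \frac{1}{o^{2}}}{7} = - \frac{297}{7 o^{2}}$)
$z = -21405$
$q = -21405$
$\frac{-20460 - 12277}{\frac{1}{q + m{\left(199,217 \right)}}} = \frac{-20460 - 12277}{\frac{1}{-21405 - \frac{297}{7 \cdot 47089}}} = - \frac{32737}{\frac{1}{-21405 - \frac{297}{329623}}} = - \frac{32737}{\frac{1}{- \frac{7055580612}{329623}}} = - \frac{32737}{- \frac{329623}{7055580612}} = \left(-32737\right) \left(- \frac{7055580612}{329623}\right) = \frac{230978542495044}{329623}$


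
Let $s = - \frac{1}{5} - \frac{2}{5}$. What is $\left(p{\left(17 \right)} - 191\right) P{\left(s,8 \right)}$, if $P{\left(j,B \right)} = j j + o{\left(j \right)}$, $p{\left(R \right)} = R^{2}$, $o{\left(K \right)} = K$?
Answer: $- \frac{588}{25} \approx -23.52$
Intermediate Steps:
$s = - \frac{3}{5}$ ($s = \left(-1\right) \frac{1}{5} - \frac{2}{5} = - \frac{1}{5} - \frac{2}{5} = - \frac{3}{5} \approx -0.6$)
$P{\left(j,B \right)} = j + j^{2}$ ($P{\left(j,B \right)} = j j + j = j^{2} + j = j + j^{2}$)
$\left(p{\left(17 \right)} - 191\right) P{\left(s,8 \right)} = \left(17^{2} - 191\right) \left(- \frac{3 \left(1 - \frac{3}{5}\right)}{5}\right) = \left(289 - 191\right) \left(\left(- \frac{3}{5}\right) \frac{2}{5}\right) = 98 \left(- \frac{6}{25}\right) = - \frac{588}{25}$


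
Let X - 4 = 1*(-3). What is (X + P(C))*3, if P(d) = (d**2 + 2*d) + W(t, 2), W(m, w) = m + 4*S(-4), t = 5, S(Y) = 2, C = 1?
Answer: 51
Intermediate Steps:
W(m, w) = 8 + m (W(m, w) = m + 4*2 = m + 8 = 8 + m)
P(d) = 13 + d**2 + 2*d (P(d) = (d**2 + 2*d) + (8 + 5) = (d**2 + 2*d) + 13 = 13 + d**2 + 2*d)
X = 1 (X = 4 + 1*(-3) = 4 - 3 = 1)
(X + P(C))*3 = (1 + (13 + 1**2 + 2*1))*3 = (1 + (13 + 1 + 2))*3 = (1 + 16)*3 = 17*3 = 51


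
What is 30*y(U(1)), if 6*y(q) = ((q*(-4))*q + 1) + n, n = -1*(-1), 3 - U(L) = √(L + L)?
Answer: -210 + 120*√2 ≈ -40.294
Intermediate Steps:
U(L) = 3 - √2*√L (U(L) = 3 - √(L + L) = 3 - √(2*L) = 3 - √2*√L)
n = 1
y(q) = ⅓ - 2*q²/3 (y(q) = (((q*(-4))*q + 1) + 1)/6 = (((-4*q)*q + 1) + 1)/6 = ((-4*q² + 1) + 1)/6 = ((1 - 4*q²) + 1)/6 = (2 - 4*q²)/6 = ⅓ - 2*q²/3)
30*y(U(1)) = 30*(⅓ - 2*(3 - √2*√1)²/3) = 30*(⅓ - 2*(3 - 1*√2*1)²/3) = 30*(⅓ - 2*(3 - √2)²/3) = 10 - 20*(3 - √2)²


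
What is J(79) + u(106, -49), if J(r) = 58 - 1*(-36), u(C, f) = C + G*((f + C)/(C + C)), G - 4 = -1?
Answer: 42571/212 ≈ 200.81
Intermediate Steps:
G = 3 (G = 4 - 1 = 3)
u(C, f) = C + 3*(C + f)/(2*C) (u(C, f) = C + 3*((f + C)/(C + C)) = C + 3*((C + f)/((2*C))) = C + 3*((C + f)*(1/(2*C))) = C + 3*((C + f)/(2*C)) = C + 3*(C + f)/(2*C))
J(r) = 94 (J(r) = 58 + 36 = 94)
J(79) + u(106, -49) = 94 + (3/2 + 106 + (3/2)*(-49)/106) = 94 + (3/2 + 106 + (3/2)*(-49)*(1/106)) = 94 + (3/2 + 106 - 147/212) = 94 + 22643/212 = 42571/212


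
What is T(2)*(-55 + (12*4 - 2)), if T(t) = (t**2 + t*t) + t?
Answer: -90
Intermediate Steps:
T(t) = t + 2*t**2 (T(t) = (t**2 + t**2) + t = 2*t**2 + t = t + 2*t**2)
T(2)*(-55 + (12*4 - 2)) = (2*(1 + 2*2))*(-55 + (12*4 - 2)) = (2*(1 + 4))*(-55 + (48 - 2)) = (2*5)*(-55 + 46) = 10*(-9) = -90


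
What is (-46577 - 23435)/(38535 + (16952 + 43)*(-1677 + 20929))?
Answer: -70012/327226275 ≈ -0.00021396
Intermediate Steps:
(-46577 - 23435)/(38535 + (16952 + 43)*(-1677 + 20929)) = -70012/(38535 + 16995*19252) = -70012/(38535 + 327187740) = -70012/327226275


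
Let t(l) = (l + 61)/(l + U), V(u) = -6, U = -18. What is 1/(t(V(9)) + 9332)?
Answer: 24/223913 ≈ 0.00010718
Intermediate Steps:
t(l) = (61 + l)/(-18 + l) (t(l) = (l + 61)/(l - 18) = (61 + l)/(-18 + l))
1/(t(V(9)) + 9332) = 1/((61 - 6)/(-18 - 6) + 9332) = 1/(55/(-24) + 9332) = 1/(-1/24*55 + 9332) = 1/(-55/24 + 9332) = 1/(223913/24) = 24/223913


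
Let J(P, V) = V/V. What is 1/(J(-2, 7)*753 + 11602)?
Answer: 1/12355 ≈ 8.0939e-5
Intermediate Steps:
J(P, V) = 1
1/(J(-2, 7)*753 + 11602) = 1/(1*753 + 11602) = 1/(753 + 11602) = 1/12355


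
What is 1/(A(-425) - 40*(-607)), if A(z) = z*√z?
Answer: 4856/133256805 + 85*I*√17/26651361 ≈ 3.6441e-5 + 1.315e-5*I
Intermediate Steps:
A(z) = z^(3/2)
1/(A(-425) - 40*(-607)) = 1/((-425)^(3/2) - 40*(-607)) = 1/(-2125*I*√17 + 24280) = 1/(24280 - 2125*I*√17)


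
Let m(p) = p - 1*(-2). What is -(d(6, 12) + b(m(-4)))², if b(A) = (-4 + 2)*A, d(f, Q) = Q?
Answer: -256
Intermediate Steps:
m(p) = 2 + p (m(p) = p + 2 = 2 + p)
b(A) = -2*A
-(d(6, 12) + b(m(-4)))² = -(12 - 2*(2 - 4))² = -(12 - 2*(-2))² = -(12 + 4)² = -1*16² = -1*256 = -256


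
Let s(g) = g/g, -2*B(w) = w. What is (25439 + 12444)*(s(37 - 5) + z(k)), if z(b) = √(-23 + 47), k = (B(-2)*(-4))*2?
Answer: 37883 + 75766*√6 ≈ 2.2347e+5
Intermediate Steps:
B(w) = -w/2
k = -8 (k = (-½*(-2)*(-4))*2 = (1*(-4))*2 = -4*2 = -8)
z(b) = 2*√6 (z(b) = √24 = 2*√6)
s(g) = 1
(25439 + 12444)*(s(37 - 5) + z(k)) = (25439 + 12444)*(1 + 2*√6) = 37883*(1 + 2*√6) = 37883 + 75766*√6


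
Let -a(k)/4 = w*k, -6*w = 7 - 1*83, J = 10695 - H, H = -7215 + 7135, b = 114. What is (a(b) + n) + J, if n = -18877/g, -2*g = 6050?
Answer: 15140852/3025 ≈ 5005.2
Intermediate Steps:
H = -80
J = 10775 (J = 10695 - 1*(-80) = 10695 + 80 = 10775)
w = 38/3 (w = -(7 - 1*83)/6 = -(7 - 83)/6 = -⅙*(-76) = 38/3 ≈ 12.667)
a(k) = -152*k/3
g = -3025 (g = -½*6050 = -3025)
n = 18877/3025 (n = -18877/(-3025) = -18877*(-1/3025) = 18877/3025 ≈ 6.2403)
(a(b) + n) + J = (-152/3*114 + 18877/3025) + 10775 = (-5776 + 18877/3025) + 10775 = -17453523/3025 + 10775 = 15140852/3025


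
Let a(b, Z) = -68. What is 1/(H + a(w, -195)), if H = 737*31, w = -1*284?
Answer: 1/22779 ≈ 4.3900e-5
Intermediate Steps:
w = -284
H = 22847
1/(H + a(w, -195)) = 1/(22847 - 68) = 1/22779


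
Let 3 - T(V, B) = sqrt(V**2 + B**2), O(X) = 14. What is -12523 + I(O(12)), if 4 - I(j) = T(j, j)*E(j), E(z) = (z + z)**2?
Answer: -14871 + 10976*sqrt(2) ≈ 651.41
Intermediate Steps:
E(z) = 4*z**2 (E(z) = (2*z)**2 = 4*z**2)
T(V, B) = 3 - sqrt(B**2 + V**2) (T(V, B) = 3 - sqrt(V**2 + B**2) = 3 - sqrt(B**2 + V**2))
I(j) = 4 - 4*j**2*(3 - sqrt(2)*sqrt(j**2)) (I(j) = 4 - (3 - sqrt(j**2 + j**2))*4*j**2 = 4 - (3 - sqrt(2*j**2))*4*j**2 = 4 - (3 - sqrt(2)*sqrt(j**2))*4*j**2 = 4 - 4*j**2*(3 - sqrt(2)*sqrt(j**2)))
-12523 + I(O(12)) = -12523 + (4 + 4*14**2*(-3 + sqrt(2)*sqrt(14**2))) = -12523 + (4 + 4*196*(-3 + sqrt(2)*sqrt(196))) = -12523 + (4 + 4*196*(-3 + sqrt(2)*14)) = -12523 + (4 + 4*196*(-3 + 14*sqrt(2))) = -12523 + (4 + (-2352 + 10976*sqrt(2))) = -12523 + (-2348 + 10976*sqrt(2)) = -14871 + 10976*sqrt(2)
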